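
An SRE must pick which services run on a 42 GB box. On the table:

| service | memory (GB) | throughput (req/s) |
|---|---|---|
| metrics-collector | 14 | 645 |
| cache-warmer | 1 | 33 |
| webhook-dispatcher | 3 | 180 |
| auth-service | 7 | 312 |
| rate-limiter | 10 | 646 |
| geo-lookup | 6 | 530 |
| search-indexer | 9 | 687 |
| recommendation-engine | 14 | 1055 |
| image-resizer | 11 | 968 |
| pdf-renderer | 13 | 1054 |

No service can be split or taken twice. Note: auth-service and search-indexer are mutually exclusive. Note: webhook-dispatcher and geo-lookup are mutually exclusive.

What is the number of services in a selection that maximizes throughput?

The maximum throughput within 42 GB is 3326.
geo-lookup + search-indexer + recommendation-engine + pdf-renderer hits 3326 at 42 GB.
Every optimal selection uses 4 services.

4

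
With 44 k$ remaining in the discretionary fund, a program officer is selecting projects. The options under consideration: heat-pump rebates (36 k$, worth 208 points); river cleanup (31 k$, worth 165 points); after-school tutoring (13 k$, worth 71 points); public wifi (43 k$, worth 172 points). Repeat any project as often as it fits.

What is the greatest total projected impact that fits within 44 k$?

236

Ranking by ratio (projected impact/k$): heat-pump rebates 5.78, after-school tutoring 5.46, river cleanup 5.32, public wifi 4.00.
A density-first pass picks heat-pump rebates — 208 at 36 k$.
The 36 k$ tied up in heat-pump rebates is better spent on river cleanup + after-school tutoring — total rises to 236 (44 k$).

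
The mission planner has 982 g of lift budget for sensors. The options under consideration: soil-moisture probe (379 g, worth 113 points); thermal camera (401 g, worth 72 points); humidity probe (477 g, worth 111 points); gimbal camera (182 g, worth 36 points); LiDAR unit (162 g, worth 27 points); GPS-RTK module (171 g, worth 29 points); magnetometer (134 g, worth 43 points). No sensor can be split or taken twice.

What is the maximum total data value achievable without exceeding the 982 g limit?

228

By data value per g: magnetometer 0.32, soil-moisture probe 0.30, humidity probe 0.23 lead.
The ratio heuristic lands on soil-moisture probe + gimbal camera + GPS-RTK module + magnetometer (221) but leaves 116 g idle.
Dropping gimbal camera and GPS-RTK module frees 353 g; slotting in thermal camera (401 g) lifts the total to 228 at 914 g.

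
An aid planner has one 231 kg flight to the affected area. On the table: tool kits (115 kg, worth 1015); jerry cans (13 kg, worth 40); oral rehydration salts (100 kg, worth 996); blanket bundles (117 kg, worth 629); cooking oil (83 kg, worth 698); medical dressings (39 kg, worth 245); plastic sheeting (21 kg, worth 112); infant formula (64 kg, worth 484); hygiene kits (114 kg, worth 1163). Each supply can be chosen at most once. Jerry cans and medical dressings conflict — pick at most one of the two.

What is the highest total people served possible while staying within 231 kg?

Taking jerry cans + oral rehydration salts + hygiene kits: 227 kg used, 2199 in people served.

2199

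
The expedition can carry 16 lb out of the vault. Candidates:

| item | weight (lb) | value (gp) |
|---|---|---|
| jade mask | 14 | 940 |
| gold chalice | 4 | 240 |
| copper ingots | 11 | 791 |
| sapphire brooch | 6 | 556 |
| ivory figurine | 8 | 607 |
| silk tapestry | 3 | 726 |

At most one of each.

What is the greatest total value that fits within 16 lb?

1573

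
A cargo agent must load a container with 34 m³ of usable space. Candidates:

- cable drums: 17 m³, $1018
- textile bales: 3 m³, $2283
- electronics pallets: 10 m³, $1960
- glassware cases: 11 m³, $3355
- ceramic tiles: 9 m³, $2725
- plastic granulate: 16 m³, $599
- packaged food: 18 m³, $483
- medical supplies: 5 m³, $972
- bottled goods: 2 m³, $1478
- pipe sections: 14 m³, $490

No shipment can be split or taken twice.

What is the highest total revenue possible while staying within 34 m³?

10813

Ranking by ratio (revenue/m³): textile bales 761.00, bottled goods 739.00, glassware cases 305.00, ceramic tiles 302.78.
Taking textile bales + glassware cases + ceramic tiles + medical supplies + bottled goods: 30 m³ used, 10813 in revenue.
Next best is textile bales + electronics pallets + glassware cases + ceramic tiles at 10323 (33 m³) — short by 490.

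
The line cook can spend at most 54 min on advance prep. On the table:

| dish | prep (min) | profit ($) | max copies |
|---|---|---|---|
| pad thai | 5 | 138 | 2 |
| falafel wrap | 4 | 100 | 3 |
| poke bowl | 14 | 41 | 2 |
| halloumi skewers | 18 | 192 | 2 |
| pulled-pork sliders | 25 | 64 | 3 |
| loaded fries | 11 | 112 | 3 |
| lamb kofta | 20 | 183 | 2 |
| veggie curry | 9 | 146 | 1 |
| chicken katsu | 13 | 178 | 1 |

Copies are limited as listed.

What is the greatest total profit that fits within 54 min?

The ratio heuristic lands on 2×pad thai + 3×falafel wrap + veggie curry + chicken katsu (900) but leaves 10 min idle.
Replace veggie curry with halloumi skewers: the trade gains 46 net, giving 946 at 53 min.

946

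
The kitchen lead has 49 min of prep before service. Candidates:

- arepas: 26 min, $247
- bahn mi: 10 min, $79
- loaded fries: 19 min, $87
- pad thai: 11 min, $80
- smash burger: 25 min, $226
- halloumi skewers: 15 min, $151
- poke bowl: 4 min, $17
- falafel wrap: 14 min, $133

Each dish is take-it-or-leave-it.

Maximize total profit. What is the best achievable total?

Density check — halloumi skewers 10.07, arepas 9.50, falafel wrap 9.50 are the best per min.
Taking the top-ratio dishes first gives arepas + halloumi skewers + poke bowl for 415 (45 min).
Reworking the packing: bahn mi + smash burger + falafel wrap uses 49 min and improves the total to 438.
That's the maximum — no swap from here does better than 438.

438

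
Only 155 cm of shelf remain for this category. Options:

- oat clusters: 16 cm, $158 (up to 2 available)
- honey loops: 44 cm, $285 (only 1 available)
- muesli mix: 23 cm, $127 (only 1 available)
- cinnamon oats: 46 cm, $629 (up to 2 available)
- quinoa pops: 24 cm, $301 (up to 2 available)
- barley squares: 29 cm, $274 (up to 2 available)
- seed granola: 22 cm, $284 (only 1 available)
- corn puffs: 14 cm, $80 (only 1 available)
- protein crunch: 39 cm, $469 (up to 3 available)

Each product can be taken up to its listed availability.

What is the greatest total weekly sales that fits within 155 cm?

2028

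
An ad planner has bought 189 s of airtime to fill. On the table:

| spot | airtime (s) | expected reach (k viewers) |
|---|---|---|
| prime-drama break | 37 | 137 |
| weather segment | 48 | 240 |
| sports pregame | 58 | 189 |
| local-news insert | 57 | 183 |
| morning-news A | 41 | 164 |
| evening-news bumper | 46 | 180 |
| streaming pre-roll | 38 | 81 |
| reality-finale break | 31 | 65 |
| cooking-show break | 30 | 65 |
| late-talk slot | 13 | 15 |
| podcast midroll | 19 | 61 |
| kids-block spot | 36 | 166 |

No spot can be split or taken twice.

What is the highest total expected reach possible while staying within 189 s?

784

Filling by ratio: weather segment + morning-news A + evening-news bumper + late-talk slot + kids-block spot for 765, with 5 s left unused.
Replace morning-news A and late-talk slot with prime-drama break + podcast midroll: the trade gains 19 net, giving 784 at 186 s.
The spare 3 s is too small for any remaining spot, and no exchange beats 784.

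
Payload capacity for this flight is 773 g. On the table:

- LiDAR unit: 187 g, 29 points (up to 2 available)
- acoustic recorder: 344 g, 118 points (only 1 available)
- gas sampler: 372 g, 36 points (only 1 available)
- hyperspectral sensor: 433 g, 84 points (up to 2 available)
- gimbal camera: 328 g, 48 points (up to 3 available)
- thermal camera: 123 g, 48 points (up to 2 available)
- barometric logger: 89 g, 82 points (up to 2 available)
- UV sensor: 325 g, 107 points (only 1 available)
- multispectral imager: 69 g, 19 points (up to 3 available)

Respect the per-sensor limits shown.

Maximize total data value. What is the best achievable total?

378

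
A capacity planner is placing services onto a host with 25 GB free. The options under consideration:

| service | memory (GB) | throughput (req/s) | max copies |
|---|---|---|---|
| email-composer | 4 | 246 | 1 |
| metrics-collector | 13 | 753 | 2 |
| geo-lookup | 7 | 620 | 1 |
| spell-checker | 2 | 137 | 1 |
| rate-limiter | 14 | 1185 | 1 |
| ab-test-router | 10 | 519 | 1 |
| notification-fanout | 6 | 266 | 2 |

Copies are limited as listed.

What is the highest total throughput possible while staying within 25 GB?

2051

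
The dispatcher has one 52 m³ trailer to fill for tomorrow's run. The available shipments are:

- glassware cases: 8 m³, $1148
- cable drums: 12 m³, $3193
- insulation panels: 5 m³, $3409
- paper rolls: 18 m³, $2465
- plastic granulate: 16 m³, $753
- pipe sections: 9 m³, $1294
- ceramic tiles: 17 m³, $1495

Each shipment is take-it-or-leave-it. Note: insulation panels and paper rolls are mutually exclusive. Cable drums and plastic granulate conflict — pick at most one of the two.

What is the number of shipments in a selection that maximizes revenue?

Best achievable revenue is 10539.
glassware cases + cable drums + insulation panels + pipe sections + ceramic tiles hits 10539 at 51 m³.
Any selection reaching 10539 contains exactly 5 shipments.

5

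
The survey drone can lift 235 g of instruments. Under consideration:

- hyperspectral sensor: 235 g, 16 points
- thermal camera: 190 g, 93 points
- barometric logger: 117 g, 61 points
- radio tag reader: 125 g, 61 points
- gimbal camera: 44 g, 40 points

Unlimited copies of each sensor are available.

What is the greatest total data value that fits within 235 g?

200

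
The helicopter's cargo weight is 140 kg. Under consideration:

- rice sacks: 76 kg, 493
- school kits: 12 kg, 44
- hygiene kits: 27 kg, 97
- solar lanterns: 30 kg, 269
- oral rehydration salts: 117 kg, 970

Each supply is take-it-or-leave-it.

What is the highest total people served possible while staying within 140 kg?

Greedy by ratio would take rice sacks + school kits + solar lanterns: 118 kg used, total 806.
The 106 kg tied up in rice sacks and solar lanterns is better spent on oral rehydration salts — total rises to 1014 (129 kg).

1014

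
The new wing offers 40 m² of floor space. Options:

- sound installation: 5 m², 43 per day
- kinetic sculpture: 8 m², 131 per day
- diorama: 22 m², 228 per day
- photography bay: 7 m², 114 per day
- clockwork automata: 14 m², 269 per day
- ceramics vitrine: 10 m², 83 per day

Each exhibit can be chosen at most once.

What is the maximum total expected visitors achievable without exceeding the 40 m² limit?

597

A density-first pass picks sound installation + kinetic sculpture + photography bay + clockwork automata — 557 at 34 m².
Replace sound installation with ceramics vitrine: the trade gains 40 net, giving 597 at 39 m².
That's the maximum — no swap from here does better than 597.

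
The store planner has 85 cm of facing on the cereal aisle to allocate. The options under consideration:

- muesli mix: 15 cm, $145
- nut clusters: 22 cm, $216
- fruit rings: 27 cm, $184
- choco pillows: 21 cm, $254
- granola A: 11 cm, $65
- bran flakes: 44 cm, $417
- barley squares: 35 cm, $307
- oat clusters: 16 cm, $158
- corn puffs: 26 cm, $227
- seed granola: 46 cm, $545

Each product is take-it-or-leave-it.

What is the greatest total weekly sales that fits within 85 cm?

By weekly sales per cm: choco pillows 12.10, seed granola 11.85, oat clusters 9.88, nut clusters 9.82 lead.
The ratio ordering already packs tightly: choco pillows + oat clusters + seed granola, 83 cm, 957.
Nothing else within 85 cm beats 957.

957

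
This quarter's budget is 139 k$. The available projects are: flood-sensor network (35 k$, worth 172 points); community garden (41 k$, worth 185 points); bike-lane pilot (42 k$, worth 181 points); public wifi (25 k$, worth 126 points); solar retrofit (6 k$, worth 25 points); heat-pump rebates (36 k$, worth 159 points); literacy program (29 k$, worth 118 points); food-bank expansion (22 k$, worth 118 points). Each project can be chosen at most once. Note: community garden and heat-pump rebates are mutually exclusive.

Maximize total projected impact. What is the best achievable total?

638

Density check — food-bank expansion 5.36, public wifi 5.04, flood-sensor network 4.91, community garden 4.51 are the best per k$.
Greedy by ratio would take flood-sensor network + community garden + public wifi + solar retrofit + food-bank expansion: 129 k$ used, total 626.
A better packing is flood-sensor network + bike-lane pilot + public wifi + heat-pump rebates: 138 k$, total 638.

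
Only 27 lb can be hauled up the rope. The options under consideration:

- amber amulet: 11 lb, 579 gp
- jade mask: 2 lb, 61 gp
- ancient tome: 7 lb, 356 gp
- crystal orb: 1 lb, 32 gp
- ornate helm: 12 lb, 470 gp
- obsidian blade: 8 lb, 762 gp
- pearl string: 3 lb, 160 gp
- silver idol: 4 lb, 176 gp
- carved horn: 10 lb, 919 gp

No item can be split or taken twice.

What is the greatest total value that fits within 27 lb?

2098

Density check — obsidian blade 95.25, carved horn 91.90, pearl string 53.33 are the best per lb.
Filling by ratio: crystal orb + obsidian blade + pearl string + silver idol + carved horn for 2049, with 1 lb left unused.
But jade mask + ancient tome + obsidian blade + carved horn fits in 27 lb and reaches 2098.
Every other selection either busts 27 lb or fails to beat 2098.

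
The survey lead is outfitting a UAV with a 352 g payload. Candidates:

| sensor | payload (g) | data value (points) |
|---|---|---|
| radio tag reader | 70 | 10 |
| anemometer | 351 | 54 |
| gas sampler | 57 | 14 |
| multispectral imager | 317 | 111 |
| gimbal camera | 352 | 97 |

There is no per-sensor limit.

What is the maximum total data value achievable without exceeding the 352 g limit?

Best packing: multispectral imager — 317 g, 111 total.
That's the maximum — no swap from here does better than 111.

111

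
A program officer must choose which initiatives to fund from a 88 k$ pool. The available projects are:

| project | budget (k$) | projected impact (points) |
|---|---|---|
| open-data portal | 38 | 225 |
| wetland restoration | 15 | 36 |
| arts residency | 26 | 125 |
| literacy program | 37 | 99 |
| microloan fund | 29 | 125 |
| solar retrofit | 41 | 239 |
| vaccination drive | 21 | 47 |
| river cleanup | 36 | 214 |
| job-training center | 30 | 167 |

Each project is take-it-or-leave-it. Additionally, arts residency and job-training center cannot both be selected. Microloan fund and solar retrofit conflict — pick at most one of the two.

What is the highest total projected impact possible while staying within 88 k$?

Taking the top-ratio projects first gives open-data portal + river cleanup for 439 (74 k$).
Replace river cleanup with solar retrofit: the trade gains 25 net, giving 464 at 79 k$.
Runner-up solar retrofit + river cleanup tops out at 453.

464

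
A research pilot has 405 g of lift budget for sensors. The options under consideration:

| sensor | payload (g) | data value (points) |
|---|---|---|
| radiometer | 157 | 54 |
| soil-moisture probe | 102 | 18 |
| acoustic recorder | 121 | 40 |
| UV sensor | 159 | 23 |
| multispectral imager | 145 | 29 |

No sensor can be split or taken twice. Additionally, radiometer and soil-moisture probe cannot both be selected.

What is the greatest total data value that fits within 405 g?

Best packing: radiometer + acoustic recorder — 278 g, 94 total.
No other feasible combination exceeds 94.

94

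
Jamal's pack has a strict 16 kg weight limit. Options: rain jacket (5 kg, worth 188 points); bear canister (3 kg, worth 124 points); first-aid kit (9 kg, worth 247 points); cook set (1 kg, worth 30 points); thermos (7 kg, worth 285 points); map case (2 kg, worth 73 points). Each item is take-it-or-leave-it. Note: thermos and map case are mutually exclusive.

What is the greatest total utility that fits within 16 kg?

627

By utility per kg: bear canister 41.33, thermos 40.71, rain jacket 37.60, map case 36.50 lead.
Rain jacket + bear canister + cook set + thermos uses 16 of the 16 kg and totals 627.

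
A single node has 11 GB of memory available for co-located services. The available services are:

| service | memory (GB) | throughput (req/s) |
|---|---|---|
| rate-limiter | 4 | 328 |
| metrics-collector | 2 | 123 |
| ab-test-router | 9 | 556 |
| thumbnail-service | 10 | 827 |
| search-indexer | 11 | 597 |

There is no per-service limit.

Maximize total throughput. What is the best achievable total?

827

Best packing: thumbnail-service — 10 GB, 827 total.
No other feasible combination exceeds 827.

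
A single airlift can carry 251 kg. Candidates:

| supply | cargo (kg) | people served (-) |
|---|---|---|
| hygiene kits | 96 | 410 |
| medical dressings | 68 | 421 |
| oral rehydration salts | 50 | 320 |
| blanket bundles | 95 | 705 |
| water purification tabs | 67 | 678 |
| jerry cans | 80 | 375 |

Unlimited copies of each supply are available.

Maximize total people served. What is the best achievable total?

By people served per kg: water purification tabs 10.12, blanket bundles 7.42, oral rehydration salts 6.40 lead.
Oral rehydration salts + 3×water purification tabs uses 251 of the 251 kg and totals 2354.
No other feasible combination exceeds 2354.

2354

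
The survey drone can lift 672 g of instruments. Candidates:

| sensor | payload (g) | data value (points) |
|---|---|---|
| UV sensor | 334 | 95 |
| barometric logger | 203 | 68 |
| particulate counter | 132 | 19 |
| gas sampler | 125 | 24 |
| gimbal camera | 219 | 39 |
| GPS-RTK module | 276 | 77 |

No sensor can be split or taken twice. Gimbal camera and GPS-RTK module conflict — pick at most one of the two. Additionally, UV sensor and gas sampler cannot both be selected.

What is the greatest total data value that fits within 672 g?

182

UV sensor + barometric logger + particulate counter uses 669 of the 672 g and totals 182.
Nothing else feasible within 672 g beats 182.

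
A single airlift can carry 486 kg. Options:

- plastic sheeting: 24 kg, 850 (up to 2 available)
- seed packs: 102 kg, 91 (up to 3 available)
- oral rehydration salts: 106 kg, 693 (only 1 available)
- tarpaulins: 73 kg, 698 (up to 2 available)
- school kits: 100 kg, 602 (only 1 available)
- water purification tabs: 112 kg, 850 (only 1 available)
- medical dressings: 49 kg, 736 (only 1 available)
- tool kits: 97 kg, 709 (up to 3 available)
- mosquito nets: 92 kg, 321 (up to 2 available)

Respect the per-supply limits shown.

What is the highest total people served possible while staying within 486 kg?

5402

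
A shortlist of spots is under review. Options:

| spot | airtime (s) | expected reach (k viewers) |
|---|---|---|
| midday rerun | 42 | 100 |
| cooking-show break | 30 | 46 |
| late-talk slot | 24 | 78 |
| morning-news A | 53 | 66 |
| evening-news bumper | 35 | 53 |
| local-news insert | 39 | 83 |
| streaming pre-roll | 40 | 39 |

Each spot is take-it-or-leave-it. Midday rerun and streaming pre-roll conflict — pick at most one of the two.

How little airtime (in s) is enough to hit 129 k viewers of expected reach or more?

59

Need the lightest bundle worth ≥ 129.
Taking late-talk slot + evening-news bumper gives 131 (≥ 129) for 59 s.
Below 59 s the best achievable stays under 129.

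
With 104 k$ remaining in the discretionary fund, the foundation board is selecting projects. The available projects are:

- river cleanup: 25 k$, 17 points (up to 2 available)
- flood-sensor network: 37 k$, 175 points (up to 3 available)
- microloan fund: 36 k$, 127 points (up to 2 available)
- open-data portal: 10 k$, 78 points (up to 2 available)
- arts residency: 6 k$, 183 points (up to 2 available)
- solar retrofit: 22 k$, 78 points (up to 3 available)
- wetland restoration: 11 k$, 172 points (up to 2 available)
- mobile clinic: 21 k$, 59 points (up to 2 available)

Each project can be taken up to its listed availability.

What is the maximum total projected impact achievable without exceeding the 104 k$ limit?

By projected impact per k$: arts residency 30.50, wetland restoration 15.64, open-data portal 7.80 lead.
Flood-sensor network + open-data portal + 2×arts residency + solar retrofit + 2×wetland restoration uses 103 of the 104 k$ and totals 1041.
No other feasible combination exceeds 1041.

1041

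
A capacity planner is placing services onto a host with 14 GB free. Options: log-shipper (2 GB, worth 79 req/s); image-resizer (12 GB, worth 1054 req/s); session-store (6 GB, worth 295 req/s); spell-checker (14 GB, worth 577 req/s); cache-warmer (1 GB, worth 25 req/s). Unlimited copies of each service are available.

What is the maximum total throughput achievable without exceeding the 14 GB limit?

1133

Best packing: log-shipper + image-resizer — 14 GB, 1133 total.
That's the maximum — no swap from here does better than 1133.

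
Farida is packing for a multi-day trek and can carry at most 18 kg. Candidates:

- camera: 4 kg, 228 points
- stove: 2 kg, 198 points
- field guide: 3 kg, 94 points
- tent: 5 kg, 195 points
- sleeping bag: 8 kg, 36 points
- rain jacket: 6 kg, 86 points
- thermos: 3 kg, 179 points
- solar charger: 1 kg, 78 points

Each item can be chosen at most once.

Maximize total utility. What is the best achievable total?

972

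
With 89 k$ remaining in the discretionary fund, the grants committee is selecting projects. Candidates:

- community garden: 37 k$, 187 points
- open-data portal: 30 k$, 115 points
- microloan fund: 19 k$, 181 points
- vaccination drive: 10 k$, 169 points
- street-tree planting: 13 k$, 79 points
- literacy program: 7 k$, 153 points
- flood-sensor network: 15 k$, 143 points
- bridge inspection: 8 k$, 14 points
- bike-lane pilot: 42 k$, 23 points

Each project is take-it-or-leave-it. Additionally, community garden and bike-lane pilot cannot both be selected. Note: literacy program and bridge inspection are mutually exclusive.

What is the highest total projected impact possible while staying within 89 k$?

Density check — literacy program 21.86, vaccination drive 16.90, flood-sensor network 9.53 are the best per k$.
Best packing: community garden + microloan fund + vaccination drive + literacy program + flood-sensor network — 88 k$, 833 total.

833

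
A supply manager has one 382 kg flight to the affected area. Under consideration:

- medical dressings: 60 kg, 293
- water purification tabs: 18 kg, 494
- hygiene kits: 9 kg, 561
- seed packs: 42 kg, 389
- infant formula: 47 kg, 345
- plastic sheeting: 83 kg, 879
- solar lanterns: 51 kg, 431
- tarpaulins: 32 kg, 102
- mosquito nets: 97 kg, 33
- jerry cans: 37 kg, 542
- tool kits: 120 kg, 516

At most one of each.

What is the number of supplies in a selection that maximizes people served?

9

The maximum people served within 382 kg is 4036.
medical dressings + water purification tabs + hygiene kits + seed packs + infant formula + plastic sheeting + solar lanterns + tarpaulins + jerry cans hits 4036 at 379 kg.
Every optimal selection uses 9 supplies.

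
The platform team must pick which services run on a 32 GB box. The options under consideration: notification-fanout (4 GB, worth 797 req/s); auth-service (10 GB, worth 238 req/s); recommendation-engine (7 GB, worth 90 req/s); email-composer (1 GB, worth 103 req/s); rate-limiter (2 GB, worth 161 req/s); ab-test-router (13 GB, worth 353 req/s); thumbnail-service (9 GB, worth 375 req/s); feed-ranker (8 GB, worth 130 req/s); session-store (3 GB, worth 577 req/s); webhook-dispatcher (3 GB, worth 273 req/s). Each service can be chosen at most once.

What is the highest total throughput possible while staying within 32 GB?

2524

Best packing: notification-fanout + auth-service + email-composer + rate-limiter + thumbnail-service + session-store + webhook-dispatcher — 32 GB, 2524 total.
Every other selection either busts 32 GB or fails to beat 2524.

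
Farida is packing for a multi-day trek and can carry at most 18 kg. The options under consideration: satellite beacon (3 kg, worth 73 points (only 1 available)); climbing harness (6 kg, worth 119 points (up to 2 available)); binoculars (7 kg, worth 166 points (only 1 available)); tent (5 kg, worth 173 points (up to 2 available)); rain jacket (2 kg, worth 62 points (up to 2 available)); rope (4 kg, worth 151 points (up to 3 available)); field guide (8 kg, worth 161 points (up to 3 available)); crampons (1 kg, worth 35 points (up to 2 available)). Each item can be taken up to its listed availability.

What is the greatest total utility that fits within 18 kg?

661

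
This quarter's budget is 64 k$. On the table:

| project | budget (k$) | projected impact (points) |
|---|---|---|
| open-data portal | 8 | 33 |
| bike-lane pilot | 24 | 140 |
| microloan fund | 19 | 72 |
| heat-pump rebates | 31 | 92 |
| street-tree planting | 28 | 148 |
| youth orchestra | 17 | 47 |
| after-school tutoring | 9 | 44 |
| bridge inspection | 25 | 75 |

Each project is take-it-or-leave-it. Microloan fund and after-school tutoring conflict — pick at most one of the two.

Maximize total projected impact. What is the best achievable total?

332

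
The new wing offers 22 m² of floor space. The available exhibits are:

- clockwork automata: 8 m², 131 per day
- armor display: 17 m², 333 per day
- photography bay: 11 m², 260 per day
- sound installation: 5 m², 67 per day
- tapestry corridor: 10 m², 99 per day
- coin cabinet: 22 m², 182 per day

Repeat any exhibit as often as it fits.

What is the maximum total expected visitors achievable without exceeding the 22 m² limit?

Best packing: 2×photography bay — 22 m², 520 total.
No other feasible combination exceeds 520.

520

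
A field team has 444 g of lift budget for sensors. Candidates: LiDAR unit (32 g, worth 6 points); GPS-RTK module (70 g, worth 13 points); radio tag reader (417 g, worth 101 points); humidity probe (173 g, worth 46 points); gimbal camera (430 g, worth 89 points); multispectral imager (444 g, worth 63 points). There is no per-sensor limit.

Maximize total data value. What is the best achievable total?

Best packing: 3×LiDAR unit + 2×humidity probe — 442 g, 110 total.
Every other selection either busts 444 g or fails to beat 110.

110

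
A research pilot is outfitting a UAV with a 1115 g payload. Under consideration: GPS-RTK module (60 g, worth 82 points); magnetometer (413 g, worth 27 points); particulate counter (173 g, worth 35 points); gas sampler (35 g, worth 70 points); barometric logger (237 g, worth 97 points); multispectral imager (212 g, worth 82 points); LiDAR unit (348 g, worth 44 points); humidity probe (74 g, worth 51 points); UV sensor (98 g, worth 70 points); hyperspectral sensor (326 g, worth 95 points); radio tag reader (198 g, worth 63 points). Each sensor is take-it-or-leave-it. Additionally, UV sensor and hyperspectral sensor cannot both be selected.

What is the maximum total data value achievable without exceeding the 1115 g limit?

By data value per g: gas sampler 2.00, GPS-RTK module 1.37, UV sensor 0.71 lead.
GPS-RTK module + particulate counter + gas sampler + barometric logger + multispectral imager + humidity probe + UV sensor + radio tag reader uses 1087 of the 1115 g and totals 550.
Nothing else feasible within 1115 g beats 550.

550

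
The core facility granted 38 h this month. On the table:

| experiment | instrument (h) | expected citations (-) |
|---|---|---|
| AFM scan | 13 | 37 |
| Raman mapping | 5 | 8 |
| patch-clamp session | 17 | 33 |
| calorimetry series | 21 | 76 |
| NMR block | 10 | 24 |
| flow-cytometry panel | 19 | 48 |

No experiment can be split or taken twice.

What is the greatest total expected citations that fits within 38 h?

113

Density check — calorimetry series 3.62, AFM scan 2.85, flow-cytometry panel 2.53, NMR block 2.40 are the best per h.
Taking AFM scan + calorimetry series: 34 h used, 113 in expected citations.
The spare 4 h is too small for any remaining experiment, and no exchange beats 113.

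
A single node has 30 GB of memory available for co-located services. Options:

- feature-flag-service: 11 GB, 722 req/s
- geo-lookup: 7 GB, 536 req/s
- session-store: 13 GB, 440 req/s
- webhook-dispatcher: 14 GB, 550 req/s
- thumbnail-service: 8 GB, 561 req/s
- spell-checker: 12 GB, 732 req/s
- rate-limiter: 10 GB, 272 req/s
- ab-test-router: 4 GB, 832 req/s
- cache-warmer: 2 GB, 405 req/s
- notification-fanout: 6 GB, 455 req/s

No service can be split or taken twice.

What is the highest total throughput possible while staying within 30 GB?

2950

The ratio heuristic lands on geo-lookup + thumbnail-service + ab-test-router + cache-warmer + notification-fanout (2789) but leaves 3 GB idle.
Replace thumbnail-service with feature-flag-service: the trade gains 161 net, giving 2950 at 30 GB.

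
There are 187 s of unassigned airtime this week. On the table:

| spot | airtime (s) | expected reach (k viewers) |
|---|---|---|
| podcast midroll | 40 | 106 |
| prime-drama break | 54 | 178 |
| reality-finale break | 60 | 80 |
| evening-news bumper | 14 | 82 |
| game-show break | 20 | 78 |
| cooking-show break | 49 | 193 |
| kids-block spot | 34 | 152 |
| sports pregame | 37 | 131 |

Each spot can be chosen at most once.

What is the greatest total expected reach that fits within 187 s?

Ranking by ratio (expected reach/s): evening-news bumper 5.86, kids-block spot 4.47, cooking-show break 3.94, game-show break 3.90.
A density-first pass picks evening-news bumper + game-show break + cooking-show break + kids-block spot + sports pregame — 636 at 154 s.
Replace sports pregame with prime-drama break: the trade gains 47 net, giving 683 at 171 s.

683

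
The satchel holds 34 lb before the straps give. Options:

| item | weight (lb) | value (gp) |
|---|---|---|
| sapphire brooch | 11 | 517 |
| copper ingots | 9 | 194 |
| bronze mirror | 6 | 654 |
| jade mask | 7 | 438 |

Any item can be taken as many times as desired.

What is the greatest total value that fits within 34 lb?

3270

By value per lb: bronze mirror 109.00, jade mask 62.57, sapphire brooch 47.00 lead.
5×bronze mirror uses 30 of the 34 lb and totals 3270.
Every other selection either busts 34 lb or fails to beat 3270.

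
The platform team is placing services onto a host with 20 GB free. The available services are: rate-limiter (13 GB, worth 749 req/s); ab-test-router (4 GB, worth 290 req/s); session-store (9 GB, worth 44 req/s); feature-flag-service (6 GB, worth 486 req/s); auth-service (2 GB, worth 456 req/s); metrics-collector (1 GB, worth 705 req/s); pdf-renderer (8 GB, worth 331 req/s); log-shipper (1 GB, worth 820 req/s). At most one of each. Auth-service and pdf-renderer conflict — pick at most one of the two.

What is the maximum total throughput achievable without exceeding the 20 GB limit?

2757

Best packing: ab-test-router + feature-flag-service + auth-service + metrics-collector + log-shipper — 14 GB, 2757 total.
Runner-up rate-limiter + auth-service + metrics-collector + log-shipper tops out at 2730.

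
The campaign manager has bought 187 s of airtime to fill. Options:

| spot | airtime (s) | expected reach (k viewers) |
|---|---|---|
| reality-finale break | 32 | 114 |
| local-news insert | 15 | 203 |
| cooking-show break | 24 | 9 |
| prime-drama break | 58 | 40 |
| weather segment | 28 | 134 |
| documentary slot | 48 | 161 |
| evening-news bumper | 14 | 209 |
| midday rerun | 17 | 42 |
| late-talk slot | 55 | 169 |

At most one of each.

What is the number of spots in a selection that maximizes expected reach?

6

The maximum expected reach within 187 s is 918.
local-news insert + weather segment + documentary slot + evening-news bumper + midday rerun + late-talk slot hits 918 at 177 s.
Every optimal selection uses 6 spots.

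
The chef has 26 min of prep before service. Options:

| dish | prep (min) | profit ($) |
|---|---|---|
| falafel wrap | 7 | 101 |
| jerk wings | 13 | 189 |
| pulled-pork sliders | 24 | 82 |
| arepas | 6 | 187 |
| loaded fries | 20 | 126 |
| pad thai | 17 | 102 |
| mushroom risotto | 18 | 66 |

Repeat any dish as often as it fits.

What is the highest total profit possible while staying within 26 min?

Taking 4×arepas: 24 min used, 748 in profit.
The spare 2 min is too small for any remaining dish, and no exchange beats 748.

748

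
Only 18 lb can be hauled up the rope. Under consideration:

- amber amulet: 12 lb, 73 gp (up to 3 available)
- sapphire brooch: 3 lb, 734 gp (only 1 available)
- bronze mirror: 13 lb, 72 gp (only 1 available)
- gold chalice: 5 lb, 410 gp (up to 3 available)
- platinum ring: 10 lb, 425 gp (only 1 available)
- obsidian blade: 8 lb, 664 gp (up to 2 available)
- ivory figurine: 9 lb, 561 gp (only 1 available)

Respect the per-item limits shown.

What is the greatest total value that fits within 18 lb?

1964

Ranking by ratio (value/lb): sapphire brooch 244.67, obsidian blade 83.00, gold chalice 82.00.
Taking the top-ratio items first gives sapphire brooch + gold chalice + obsidian blade for 1808 (16 lb).
Replace obsidian blade with 2×gold chalice: the trade gains 156 net, giving 1964 at 18 lb.
Nothing else within 18 lb beats 1964.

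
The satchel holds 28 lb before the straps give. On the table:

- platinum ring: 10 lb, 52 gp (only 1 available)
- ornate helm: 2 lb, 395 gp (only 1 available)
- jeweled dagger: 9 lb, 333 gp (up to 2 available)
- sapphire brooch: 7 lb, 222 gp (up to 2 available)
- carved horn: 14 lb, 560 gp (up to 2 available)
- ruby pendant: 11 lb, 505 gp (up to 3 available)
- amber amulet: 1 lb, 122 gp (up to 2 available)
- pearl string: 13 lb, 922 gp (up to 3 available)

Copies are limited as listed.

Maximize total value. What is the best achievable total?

2239

Taking the top-ratio items first gives ornate helm + ruby pendant + 2×amber amulet + pearl string for 2066 (28 lb).
Replace ruby pendant and 2×amber amulet with pearl string: the trade gains 173 net, giving 2239 at 28 lb.
Every other selection either busts 28 lb or exceeds an availability limit or fails to beat 2239.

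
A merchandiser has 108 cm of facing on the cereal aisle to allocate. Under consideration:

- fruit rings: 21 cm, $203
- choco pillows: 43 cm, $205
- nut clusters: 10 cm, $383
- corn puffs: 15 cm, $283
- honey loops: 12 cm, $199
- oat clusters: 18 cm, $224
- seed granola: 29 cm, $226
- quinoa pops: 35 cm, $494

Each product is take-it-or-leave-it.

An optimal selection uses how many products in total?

The maximum weekly sales within 108 cm is 1610.
For example nut clusters + corn puffs + oat clusters + seed granola + quinoa pops achieves it, using 107 cm.
All optima have 5 products.

5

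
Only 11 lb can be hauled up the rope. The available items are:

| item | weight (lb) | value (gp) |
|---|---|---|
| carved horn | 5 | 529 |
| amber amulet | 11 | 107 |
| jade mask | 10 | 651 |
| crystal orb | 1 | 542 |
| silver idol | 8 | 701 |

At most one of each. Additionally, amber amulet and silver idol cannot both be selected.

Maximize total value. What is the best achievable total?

1243

Filling by ratio: carved horn + crystal orb for 1071, with 5 lb left unused.
The 5 lb tied up in carved horn is better spent on silver idol — total rises to 1243 (9 lb).
No other feasible combination exceeds 1243.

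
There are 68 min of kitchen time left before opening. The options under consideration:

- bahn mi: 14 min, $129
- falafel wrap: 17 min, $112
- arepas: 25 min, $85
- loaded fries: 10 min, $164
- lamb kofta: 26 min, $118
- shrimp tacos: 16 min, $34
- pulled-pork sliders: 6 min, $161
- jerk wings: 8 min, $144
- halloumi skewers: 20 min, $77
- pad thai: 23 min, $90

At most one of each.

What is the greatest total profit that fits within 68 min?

716

Ranking by ratio (profit/min): pulled-pork sliders 26.83, jerk wings 18.00, loaded fries 16.40.
Taking the top-ratio dishes first gives bahn mi + falafel wrap + loaded fries + pulled-pork sliders + jerk wings for 710 (55 min).
Dropping falafel wrap frees 17 min; slotting in lamb kofta (26 min) lifts the total to 716 at 64 min.
No other feasible combination exceeds 716.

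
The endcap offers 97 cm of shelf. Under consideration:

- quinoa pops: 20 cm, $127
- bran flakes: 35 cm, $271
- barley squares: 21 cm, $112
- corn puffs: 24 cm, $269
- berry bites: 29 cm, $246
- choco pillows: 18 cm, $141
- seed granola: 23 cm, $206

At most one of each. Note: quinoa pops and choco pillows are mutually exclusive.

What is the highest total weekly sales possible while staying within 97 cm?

The ratio ordering already packs tightly: corn puffs + berry bites + choco pillows + seed granola, 94 cm, 862.
No other feasible combination exceeds 862.

862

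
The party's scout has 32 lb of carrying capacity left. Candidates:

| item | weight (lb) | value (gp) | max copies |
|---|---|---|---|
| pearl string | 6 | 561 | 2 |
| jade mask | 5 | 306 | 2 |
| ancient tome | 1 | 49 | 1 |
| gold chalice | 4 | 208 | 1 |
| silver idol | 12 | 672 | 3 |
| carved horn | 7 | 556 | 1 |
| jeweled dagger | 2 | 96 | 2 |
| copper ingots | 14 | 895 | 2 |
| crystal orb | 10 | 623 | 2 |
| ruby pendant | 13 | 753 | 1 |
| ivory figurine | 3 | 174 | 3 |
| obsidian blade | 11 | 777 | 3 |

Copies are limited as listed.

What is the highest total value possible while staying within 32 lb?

The ratio heuristic lands on 2×pearl string + ancient tome + carved horn + obsidian blade (2504) but leaves 1 lb idle.
Dropping ancient tome frees 1 lb; slotting in jeweled dagger (2 lb) lifts the total to 2551 at 32 lb.
Nothing else within 32 lb beats 2551.

2551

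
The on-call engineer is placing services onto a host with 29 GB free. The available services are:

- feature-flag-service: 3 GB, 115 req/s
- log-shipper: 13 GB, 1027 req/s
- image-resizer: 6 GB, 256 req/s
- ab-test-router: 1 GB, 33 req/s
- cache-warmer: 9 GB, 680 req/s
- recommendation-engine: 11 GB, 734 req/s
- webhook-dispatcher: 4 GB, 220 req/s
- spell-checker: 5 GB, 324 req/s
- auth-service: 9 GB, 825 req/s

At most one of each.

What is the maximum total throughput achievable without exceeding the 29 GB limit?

2239

By throughput per GB: auth-service 91.67, log-shipper 79.00, cache-warmer 75.56 lead.
The ratio heuristic lands on log-shipper + ab-test-router + spell-checker + auth-service (2209) but leaves 1 GB idle.
Reworking the packing: cache-warmer + recommendation-engine + auth-service uses 29 GB and improves the total to 2239.
Runner-up log-shipper + ab-test-router + spell-checker + auth-service tops out at 2209.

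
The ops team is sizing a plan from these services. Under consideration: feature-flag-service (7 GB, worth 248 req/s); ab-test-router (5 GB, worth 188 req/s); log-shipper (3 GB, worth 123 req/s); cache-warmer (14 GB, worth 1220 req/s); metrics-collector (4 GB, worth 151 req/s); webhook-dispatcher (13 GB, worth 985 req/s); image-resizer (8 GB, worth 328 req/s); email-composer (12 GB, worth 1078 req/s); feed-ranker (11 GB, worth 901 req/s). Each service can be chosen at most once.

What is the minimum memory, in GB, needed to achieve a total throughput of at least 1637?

Need the lightest bundle worth ≥ 1637.
email-composer + feed-ranker reaches 1979 using 23 GB.
Below 23 GB the best achievable stays under 1637.

23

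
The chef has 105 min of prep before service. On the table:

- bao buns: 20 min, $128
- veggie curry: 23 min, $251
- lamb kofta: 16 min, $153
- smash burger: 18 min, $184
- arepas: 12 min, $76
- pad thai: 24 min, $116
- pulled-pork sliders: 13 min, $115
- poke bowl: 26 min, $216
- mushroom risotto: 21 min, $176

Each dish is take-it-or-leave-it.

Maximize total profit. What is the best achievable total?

980

A density-first pass picks veggie curry + lamb kofta + smash burger + arepas + pulled-pork sliders + mushroom risotto — 955 at 103 min.
The 25 min tied up in arepas and pulled-pork sliders is better spent on poke bowl — total rises to 980 (104 min).
Next best is veggie curry + lamb kofta + smash burger + arepas + pulled-pork sliders + mushroom risotto at 955 (103 min) — short by 25.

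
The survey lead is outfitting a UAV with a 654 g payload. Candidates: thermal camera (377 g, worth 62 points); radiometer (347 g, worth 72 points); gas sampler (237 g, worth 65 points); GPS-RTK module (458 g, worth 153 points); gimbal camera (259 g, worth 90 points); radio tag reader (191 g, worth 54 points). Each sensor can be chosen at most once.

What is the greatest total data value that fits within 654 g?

By data value per g: gimbal camera 0.35, GPS-RTK module 0.33, radio tag reader 0.28, gas sampler 0.27 lead.
The ratio heuristic lands on gimbal camera + radio tag reader (144) but leaves 204 g idle.
Replace gimbal camera with GPS-RTK module: the trade gains 63 net, giving 207 at 649 g.
Next best is radiometer + gimbal camera at 162 (606 g) — short by 45.

207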